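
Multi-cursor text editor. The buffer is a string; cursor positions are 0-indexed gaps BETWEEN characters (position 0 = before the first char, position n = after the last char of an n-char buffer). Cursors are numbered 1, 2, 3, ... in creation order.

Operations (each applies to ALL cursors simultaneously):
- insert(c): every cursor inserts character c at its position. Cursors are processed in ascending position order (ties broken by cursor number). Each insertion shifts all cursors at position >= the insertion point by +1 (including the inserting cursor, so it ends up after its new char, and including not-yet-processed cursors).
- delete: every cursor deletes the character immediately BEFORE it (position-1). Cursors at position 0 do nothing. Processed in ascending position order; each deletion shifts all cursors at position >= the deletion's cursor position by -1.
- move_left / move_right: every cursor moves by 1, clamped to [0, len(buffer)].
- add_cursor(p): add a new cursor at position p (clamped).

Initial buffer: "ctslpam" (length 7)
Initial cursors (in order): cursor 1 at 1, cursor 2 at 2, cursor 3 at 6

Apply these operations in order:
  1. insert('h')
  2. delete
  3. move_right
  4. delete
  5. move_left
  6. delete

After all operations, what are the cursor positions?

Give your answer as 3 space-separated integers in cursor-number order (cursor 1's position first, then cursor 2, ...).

After op 1 (insert('h')): buffer="chthslpahm" (len 10), cursors c1@2 c2@4 c3@9, authorship .1.2....3.
After op 2 (delete): buffer="ctslpam" (len 7), cursors c1@1 c2@2 c3@6, authorship .......
After op 3 (move_right): buffer="ctslpam" (len 7), cursors c1@2 c2@3 c3@7, authorship .......
After op 4 (delete): buffer="clpa" (len 4), cursors c1@1 c2@1 c3@4, authorship ....
After op 5 (move_left): buffer="clpa" (len 4), cursors c1@0 c2@0 c3@3, authorship ....
After op 6 (delete): buffer="cla" (len 3), cursors c1@0 c2@0 c3@2, authorship ...

Answer: 0 0 2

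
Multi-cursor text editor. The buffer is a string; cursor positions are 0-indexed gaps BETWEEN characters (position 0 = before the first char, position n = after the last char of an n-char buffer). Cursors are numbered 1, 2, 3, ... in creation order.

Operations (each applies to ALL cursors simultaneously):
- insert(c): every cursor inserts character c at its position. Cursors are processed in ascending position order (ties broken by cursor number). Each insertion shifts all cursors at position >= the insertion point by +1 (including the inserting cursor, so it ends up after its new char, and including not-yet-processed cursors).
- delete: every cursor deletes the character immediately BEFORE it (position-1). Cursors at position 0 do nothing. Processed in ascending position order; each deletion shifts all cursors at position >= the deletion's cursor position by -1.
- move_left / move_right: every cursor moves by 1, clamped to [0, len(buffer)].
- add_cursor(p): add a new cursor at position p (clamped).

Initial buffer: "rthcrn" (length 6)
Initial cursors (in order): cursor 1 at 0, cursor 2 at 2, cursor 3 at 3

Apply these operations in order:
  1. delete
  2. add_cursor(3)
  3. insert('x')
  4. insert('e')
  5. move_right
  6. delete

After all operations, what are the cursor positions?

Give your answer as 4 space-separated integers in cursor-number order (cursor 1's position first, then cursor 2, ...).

Answer: 2 5 5 8

Derivation:
After op 1 (delete): buffer="rcrn" (len 4), cursors c1@0 c2@1 c3@1, authorship ....
After op 2 (add_cursor(3)): buffer="rcrn" (len 4), cursors c1@0 c2@1 c3@1 c4@3, authorship ....
After op 3 (insert('x')): buffer="xrxxcrxn" (len 8), cursors c1@1 c2@4 c3@4 c4@7, authorship 1.23..4.
After op 4 (insert('e')): buffer="xerxxeecrxen" (len 12), cursors c1@2 c2@7 c3@7 c4@11, authorship 11.2323..44.
After op 5 (move_right): buffer="xerxxeecrxen" (len 12), cursors c1@3 c2@8 c3@8 c4@12, authorship 11.2323..44.
After op 6 (delete): buffer="xexxerxe" (len 8), cursors c1@2 c2@5 c3@5 c4@8, authorship 11232.44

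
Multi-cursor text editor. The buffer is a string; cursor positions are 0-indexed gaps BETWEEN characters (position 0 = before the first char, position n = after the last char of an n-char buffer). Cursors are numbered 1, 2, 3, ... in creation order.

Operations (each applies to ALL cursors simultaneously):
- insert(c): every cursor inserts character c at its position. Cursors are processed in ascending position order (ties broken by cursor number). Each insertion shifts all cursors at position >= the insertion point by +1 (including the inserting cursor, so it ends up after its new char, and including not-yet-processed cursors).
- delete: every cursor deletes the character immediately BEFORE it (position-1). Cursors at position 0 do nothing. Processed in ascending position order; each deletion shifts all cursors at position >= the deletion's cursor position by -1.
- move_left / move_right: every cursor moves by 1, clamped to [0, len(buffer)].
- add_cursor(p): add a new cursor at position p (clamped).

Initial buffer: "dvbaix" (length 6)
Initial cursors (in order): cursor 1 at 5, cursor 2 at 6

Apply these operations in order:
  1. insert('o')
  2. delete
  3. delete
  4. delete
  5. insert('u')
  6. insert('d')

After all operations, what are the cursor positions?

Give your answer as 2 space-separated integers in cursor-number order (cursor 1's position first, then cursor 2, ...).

Answer: 6 6

Derivation:
After op 1 (insert('o')): buffer="dvbaioxo" (len 8), cursors c1@6 c2@8, authorship .....1.2
After op 2 (delete): buffer="dvbaix" (len 6), cursors c1@5 c2@6, authorship ......
After op 3 (delete): buffer="dvba" (len 4), cursors c1@4 c2@4, authorship ....
After op 4 (delete): buffer="dv" (len 2), cursors c1@2 c2@2, authorship ..
After op 5 (insert('u')): buffer="dvuu" (len 4), cursors c1@4 c2@4, authorship ..12
After op 6 (insert('d')): buffer="dvuudd" (len 6), cursors c1@6 c2@6, authorship ..1212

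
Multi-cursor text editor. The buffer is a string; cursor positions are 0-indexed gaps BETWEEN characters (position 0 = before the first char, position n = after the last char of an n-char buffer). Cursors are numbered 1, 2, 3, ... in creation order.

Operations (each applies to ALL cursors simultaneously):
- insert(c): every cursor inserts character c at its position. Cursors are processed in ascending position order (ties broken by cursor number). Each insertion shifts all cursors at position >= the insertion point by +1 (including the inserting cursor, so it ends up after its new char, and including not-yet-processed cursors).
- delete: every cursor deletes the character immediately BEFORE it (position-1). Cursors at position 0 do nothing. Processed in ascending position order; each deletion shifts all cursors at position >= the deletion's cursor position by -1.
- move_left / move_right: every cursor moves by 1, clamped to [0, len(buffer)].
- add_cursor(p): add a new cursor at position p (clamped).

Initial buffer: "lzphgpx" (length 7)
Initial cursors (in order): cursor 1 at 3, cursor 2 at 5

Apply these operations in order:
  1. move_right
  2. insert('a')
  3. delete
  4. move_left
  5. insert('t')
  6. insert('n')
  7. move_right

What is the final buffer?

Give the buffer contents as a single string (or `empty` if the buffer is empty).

After op 1 (move_right): buffer="lzphgpx" (len 7), cursors c1@4 c2@6, authorship .......
After op 2 (insert('a')): buffer="lzphagpax" (len 9), cursors c1@5 c2@8, authorship ....1..2.
After op 3 (delete): buffer="lzphgpx" (len 7), cursors c1@4 c2@6, authorship .......
After op 4 (move_left): buffer="lzphgpx" (len 7), cursors c1@3 c2@5, authorship .......
After op 5 (insert('t')): buffer="lzpthgtpx" (len 9), cursors c1@4 c2@7, authorship ...1..2..
After op 6 (insert('n')): buffer="lzptnhgtnpx" (len 11), cursors c1@5 c2@9, authorship ...11..22..
After op 7 (move_right): buffer="lzptnhgtnpx" (len 11), cursors c1@6 c2@10, authorship ...11..22..

Answer: lzptnhgtnpx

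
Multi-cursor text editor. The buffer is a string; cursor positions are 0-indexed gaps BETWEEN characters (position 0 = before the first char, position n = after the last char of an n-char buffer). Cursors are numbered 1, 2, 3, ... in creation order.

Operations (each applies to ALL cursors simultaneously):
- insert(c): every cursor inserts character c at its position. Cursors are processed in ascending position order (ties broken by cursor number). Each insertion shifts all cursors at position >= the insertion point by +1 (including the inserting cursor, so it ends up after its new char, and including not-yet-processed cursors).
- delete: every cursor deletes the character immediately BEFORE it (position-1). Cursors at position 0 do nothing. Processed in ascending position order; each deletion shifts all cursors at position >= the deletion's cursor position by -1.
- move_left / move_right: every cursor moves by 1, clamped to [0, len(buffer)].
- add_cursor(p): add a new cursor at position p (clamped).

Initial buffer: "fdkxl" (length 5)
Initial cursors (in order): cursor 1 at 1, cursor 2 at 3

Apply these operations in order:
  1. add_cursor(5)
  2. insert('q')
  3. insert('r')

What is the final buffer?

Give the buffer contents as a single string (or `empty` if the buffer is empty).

After op 1 (add_cursor(5)): buffer="fdkxl" (len 5), cursors c1@1 c2@3 c3@5, authorship .....
After op 2 (insert('q')): buffer="fqdkqxlq" (len 8), cursors c1@2 c2@5 c3@8, authorship .1..2..3
After op 3 (insert('r')): buffer="fqrdkqrxlqr" (len 11), cursors c1@3 c2@7 c3@11, authorship .11..22..33

Answer: fqrdkqrxlqr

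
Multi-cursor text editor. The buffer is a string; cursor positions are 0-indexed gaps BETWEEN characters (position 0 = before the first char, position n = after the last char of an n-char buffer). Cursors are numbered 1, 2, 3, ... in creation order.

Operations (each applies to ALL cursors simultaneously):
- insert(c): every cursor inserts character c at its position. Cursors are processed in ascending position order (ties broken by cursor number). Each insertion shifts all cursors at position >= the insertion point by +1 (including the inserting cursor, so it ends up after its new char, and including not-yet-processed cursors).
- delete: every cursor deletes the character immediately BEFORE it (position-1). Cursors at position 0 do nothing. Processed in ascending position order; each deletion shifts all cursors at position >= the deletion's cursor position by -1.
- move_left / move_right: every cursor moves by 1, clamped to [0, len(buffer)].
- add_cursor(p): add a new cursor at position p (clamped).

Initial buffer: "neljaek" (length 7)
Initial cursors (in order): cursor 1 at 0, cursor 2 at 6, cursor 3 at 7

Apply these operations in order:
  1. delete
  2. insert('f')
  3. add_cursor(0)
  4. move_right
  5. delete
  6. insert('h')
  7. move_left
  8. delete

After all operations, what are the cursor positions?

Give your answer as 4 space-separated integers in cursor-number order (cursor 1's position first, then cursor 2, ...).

After op 1 (delete): buffer="nelja" (len 5), cursors c1@0 c2@5 c3@5, authorship .....
After op 2 (insert('f')): buffer="fneljaff" (len 8), cursors c1@1 c2@8 c3@8, authorship 1.....23
After op 3 (add_cursor(0)): buffer="fneljaff" (len 8), cursors c4@0 c1@1 c2@8 c3@8, authorship 1.....23
After op 4 (move_right): buffer="fneljaff" (len 8), cursors c4@1 c1@2 c2@8 c3@8, authorship 1.....23
After op 5 (delete): buffer="elja" (len 4), cursors c1@0 c4@0 c2@4 c3@4, authorship ....
After op 6 (insert('h')): buffer="hheljahh" (len 8), cursors c1@2 c4@2 c2@8 c3@8, authorship 14....23
After op 7 (move_left): buffer="hheljahh" (len 8), cursors c1@1 c4@1 c2@7 c3@7, authorship 14....23
After op 8 (delete): buffer="heljh" (len 5), cursors c1@0 c4@0 c2@4 c3@4, authorship 4...3

Answer: 0 4 4 0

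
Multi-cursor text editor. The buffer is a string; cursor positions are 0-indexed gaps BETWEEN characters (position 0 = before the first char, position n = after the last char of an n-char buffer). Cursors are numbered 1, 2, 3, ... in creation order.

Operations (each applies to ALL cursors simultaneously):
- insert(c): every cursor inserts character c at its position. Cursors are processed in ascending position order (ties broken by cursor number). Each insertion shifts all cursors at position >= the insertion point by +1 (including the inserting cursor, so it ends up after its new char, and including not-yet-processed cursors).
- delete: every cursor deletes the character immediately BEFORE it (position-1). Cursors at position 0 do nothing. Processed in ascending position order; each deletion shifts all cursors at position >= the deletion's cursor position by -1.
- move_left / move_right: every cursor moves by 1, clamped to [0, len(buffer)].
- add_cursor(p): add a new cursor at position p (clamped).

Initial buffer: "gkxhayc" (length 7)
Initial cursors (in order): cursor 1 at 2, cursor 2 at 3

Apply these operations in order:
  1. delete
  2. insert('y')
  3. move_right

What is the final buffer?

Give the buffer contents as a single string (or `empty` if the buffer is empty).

Answer: gyyhayc

Derivation:
After op 1 (delete): buffer="ghayc" (len 5), cursors c1@1 c2@1, authorship .....
After op 2 (insert('y')): buffer="gyyhayc" (len 7), cursors c1@3 c2@3, authorship .12....
After op 3 (move_right): buffer="gyyhayc" (len 7), cursors c1@4 c2@4, authorship .12....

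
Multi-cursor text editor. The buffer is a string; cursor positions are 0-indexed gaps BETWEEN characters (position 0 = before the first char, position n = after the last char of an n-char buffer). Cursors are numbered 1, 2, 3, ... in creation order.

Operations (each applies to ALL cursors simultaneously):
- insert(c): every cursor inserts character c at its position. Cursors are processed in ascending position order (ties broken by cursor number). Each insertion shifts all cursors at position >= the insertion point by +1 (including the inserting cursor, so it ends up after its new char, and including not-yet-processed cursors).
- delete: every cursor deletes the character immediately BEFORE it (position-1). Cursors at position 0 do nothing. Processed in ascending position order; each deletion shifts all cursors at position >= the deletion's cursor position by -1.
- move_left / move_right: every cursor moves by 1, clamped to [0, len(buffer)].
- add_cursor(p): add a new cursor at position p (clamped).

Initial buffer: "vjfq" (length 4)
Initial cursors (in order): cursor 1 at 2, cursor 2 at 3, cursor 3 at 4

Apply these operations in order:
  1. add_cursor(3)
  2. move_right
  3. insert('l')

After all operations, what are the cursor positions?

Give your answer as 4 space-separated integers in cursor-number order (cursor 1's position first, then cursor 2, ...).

Answer: 4 8 8 8

Derivation:
After op 1 (add_cursor(3)): buffer="vjfq" (len 4), cursors c1@2 c2@3 c4@3 c3@4, authorship ....
After op 2 (move_right): buffer="vjfq" (len 4), cursors c1@3 c2@4 c3@4 c4@4, authorship ....
After op 3 (insert('l')): buffer="vjflqlll" (len 8), cursors c1@4 c2@8 c3@8 c4@8, authorship ...1.234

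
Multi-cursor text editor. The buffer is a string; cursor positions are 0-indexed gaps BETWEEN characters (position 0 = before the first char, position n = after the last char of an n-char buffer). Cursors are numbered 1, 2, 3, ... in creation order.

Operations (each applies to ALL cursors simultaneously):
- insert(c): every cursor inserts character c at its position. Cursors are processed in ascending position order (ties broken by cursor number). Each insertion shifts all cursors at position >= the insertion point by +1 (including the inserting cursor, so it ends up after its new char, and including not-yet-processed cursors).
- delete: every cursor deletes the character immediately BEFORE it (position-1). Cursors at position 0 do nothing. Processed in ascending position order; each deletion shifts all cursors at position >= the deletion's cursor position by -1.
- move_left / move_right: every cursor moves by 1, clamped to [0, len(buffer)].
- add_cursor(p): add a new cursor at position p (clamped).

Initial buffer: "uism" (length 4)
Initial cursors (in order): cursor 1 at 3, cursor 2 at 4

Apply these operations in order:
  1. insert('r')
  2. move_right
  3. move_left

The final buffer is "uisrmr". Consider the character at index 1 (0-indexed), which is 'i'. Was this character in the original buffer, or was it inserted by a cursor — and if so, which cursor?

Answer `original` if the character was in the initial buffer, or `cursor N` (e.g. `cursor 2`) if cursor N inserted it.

Answer: original

Derivation:
After op 1 (insert('r')): buffer="uisrmr" (len 6), cursors c1@4 c2@6, authorship ...1.2
After op 2 (move_right): buffer="uisrmr" (len 6), cursors c1@5 c2@6, authorship ...1.2
After op 3 (move_left): buffer="uisrmr" (len 6), cursors c1@4 c2@5, authorship ...1.2
Authorship (.=original, N=cursor N): . . . 1 . 2
Index 1: author = original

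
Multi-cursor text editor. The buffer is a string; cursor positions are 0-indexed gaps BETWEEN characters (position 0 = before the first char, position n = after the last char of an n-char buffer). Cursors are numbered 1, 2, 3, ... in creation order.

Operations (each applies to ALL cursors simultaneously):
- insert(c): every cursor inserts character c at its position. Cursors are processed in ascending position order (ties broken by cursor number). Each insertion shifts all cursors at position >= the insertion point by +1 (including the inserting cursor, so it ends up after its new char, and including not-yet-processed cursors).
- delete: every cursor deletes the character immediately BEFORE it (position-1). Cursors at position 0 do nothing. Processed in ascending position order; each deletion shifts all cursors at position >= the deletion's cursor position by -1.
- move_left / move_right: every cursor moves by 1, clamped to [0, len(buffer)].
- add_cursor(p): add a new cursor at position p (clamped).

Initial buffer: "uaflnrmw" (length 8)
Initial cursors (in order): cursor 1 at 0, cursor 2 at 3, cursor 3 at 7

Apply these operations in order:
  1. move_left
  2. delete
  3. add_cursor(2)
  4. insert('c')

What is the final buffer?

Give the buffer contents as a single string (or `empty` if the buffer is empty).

Answer: cucfclncmw

Derivation:
After op 1 (move_left): buffer="uaflnrmw" (len 8), cursors c1@0 c2@2 c3@6, authorship ........
After op 2 (delete): buffer="uflnmw" (len 6), cursors c1@0 c2@1 c3@4, authorship ......
After op 3 (add_cursor(2)): buffer="uflnmw" (len 6), cursors c1@0 c2@1 c4@2 c3@4, authorship ......
After op 4 (insert('c')): buffer="cucfclncmw" (len 10), cursors c1@1 c2@3 c4@5 c3@8, authorship 1.2.4..3..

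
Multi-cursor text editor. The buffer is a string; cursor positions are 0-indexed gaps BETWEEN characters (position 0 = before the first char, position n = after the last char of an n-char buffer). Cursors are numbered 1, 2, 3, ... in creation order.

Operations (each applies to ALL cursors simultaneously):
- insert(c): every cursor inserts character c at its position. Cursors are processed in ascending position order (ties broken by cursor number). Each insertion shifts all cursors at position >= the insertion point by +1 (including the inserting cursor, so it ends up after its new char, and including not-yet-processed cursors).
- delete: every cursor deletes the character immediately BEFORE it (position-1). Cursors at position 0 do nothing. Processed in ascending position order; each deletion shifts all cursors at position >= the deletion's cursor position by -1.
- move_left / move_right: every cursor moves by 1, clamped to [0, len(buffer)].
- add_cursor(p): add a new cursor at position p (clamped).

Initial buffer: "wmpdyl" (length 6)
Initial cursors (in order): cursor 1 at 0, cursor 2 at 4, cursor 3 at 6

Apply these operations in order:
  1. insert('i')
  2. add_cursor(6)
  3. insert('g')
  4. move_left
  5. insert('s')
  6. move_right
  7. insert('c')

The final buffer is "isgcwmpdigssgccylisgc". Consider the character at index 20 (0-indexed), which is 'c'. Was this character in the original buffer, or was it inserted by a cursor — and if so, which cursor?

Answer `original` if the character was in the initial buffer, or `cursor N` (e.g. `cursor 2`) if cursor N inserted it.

After op 1 (insert('i')): buffer="iwmpdiyli" (len 9), cursors c1@1 c2@6 c3@9, authorship 1....2..3
After op 2 (add_cursor(6)): buffer="iwmpdiyli" (len 9), cursors c1@1 c2@6 c4@6 c3@9, authorship 1....2..3
After op 3 (insert('g')): buffer="igwmpdiggylig" (len 13), cursors c1@2 c2@9 c4@9 c3@13, authorship 11....224..33
After op 4 (move_left): buffer="igwmpdiggylig" (len 13), cursors c1@1 c2@8 c4@8 c3@12, authorship 11....224..33
After op 5 (insert('s')): buffer="isgwmpdigssgylisg" (len 17), cursors c1@2 c2@11 c4@11 c3@16, authorship 111....22244..333
After op 6 (move_right): buffer="isgwmpdigssgylisg" (len 17), cursors c1@3 c2@12 c4@12 c3@17, authorship 111....22244..333
After op 7 (insert('c')): buffer="isgcwmpdigssgccylisgc" (len 21), cursors c1@4 c2@15 c4@15 c3@21, authorship 1111....2224424..3333
Authorship (.=original, N=cursor N): 1 1 1 1 . . . . 2 2 2 4 4 2 4 . . 3 3 3 3
Index 20: author = 3

Answer: cursor 3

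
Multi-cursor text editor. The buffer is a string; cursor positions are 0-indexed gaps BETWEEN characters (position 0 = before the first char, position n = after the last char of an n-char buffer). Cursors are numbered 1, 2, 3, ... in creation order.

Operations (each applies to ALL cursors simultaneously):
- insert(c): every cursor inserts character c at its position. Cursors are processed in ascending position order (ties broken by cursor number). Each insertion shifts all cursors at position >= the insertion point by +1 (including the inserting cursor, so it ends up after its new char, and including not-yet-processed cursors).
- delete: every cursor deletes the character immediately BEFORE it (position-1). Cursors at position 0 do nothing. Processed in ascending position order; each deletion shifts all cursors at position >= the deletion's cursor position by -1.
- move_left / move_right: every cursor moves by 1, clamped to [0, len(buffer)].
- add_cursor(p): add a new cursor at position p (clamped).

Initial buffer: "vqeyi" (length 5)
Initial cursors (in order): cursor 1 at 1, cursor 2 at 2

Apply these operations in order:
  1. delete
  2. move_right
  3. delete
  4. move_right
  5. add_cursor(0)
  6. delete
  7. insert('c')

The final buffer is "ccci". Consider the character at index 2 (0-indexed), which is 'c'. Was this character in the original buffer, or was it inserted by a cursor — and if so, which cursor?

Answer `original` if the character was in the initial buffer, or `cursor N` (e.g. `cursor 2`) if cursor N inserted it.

After op 1 (delete): buffer="eyi" (len 3), cursors c1@0 c2@0, authorship ...
After op 2 (move_right): buffer="eyi" (len 3), cursors c1@1 c2@1, authorship ...
After op 3 (delete): buffer="yi" (len 2), cursors c1@0 c2@0, authorship ..
After op 4 (move_right): buffer="yi" (len 2), cursors c1@1 c2@1, authorship ..
After op 5 (add_cursor(0)): buffer="yi" (len 2), cursors c3@0 c1@1 c2@1, authorship ..
After op 6 (delete): buffer="i" (len 1), cursors c1@0 c2@0 c3@0, authorship .
After op 7 (insert('c')): buffer="ccci" (len 4), cursors c1@3 c2@3 c3@3, authorship 123.
Authorship (.=original, N=cursor N): 1 2 3 .
Index 2: author = 3

Answer: cursor 3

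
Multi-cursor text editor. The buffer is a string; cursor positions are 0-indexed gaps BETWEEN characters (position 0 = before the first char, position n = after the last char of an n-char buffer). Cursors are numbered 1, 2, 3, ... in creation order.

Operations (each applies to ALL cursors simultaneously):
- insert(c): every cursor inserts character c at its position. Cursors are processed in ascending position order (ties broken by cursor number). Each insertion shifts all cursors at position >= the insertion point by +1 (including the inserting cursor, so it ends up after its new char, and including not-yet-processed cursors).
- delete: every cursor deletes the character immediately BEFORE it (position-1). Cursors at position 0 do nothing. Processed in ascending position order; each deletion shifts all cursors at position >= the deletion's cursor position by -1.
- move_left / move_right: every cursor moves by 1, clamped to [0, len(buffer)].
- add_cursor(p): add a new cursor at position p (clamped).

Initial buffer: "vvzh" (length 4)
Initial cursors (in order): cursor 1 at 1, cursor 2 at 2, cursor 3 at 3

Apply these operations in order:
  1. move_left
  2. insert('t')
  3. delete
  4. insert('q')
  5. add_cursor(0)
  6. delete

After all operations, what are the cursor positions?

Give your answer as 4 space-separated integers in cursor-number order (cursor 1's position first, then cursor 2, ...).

Answer: 0 1 2 0

Derivation:
After op 1 (move_left): buffer="vvzh" (len 4), cursors c1@0 c2@1 c3@2, authorship ....
After op 2 (insert('t')): buffer="tvtvtzh" (len 7), cursors c1@1 c2@3 c3@5, authorship 1.2.3..
After op 3 (delete): buffer="vvzh" (len 4), cursors c1@0 c2@1 c3@2, authorship ....
After op 4 (insert('q')): buffer="qvqvqzh" (len 7), cursors c1@1 c2@3 c3@5, authorship 1.2.3..
After op 5 (add_cursor(0)): buffer="qvqvqzh" (len 7), cursors c4@0 c1@1 c2@3 c3@5, authorship 1.2.3..
After op 6 (delete): buffer="vvzh" (len 4), cursors c1@0 c4@0 c2@1 c3@2, authorship ....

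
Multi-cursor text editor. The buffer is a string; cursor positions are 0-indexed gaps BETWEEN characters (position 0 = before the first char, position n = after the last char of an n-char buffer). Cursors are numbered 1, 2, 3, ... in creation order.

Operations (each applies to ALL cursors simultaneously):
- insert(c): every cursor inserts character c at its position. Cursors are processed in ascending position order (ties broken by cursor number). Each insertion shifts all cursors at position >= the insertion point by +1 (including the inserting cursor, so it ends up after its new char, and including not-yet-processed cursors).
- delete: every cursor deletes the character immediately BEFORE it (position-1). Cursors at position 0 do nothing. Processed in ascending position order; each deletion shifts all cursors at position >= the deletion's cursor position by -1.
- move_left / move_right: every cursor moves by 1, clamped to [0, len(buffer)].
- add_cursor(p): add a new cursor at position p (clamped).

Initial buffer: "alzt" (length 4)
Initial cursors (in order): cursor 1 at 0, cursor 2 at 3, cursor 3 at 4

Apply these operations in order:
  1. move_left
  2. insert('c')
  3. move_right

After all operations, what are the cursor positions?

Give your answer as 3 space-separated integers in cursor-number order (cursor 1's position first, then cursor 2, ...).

After op 1 (move_left): buffer="alzt" (len 4), cursors c1@0 c2@2 c3@3, authorship ....
After op 2 (insert('c')): buffer="calczct" (len 7), cursors c1@1 c2@4 c3@6, authorship 1..2.3.
After op 3 (move_right): buffer="calczct" (len 7), cursors c1@2 c2@5 c3@7, authorship 1..2.3.

Answer: 2 5 7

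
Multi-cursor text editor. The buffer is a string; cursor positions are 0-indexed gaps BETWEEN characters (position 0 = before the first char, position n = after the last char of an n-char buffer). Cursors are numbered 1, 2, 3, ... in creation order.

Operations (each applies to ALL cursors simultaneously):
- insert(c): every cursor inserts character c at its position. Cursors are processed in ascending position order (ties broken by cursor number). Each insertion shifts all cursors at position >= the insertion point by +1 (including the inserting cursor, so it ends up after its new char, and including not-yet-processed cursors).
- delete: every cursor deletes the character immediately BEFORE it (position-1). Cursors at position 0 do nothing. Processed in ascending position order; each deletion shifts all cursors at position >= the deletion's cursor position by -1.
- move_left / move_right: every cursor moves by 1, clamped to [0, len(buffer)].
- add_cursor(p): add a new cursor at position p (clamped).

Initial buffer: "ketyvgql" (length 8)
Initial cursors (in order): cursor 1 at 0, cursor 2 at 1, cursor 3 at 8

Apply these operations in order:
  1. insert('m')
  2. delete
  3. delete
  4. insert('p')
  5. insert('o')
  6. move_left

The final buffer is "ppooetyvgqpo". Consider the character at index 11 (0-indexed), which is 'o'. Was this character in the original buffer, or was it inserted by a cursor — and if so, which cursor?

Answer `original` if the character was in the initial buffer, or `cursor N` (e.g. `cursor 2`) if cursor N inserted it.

After op 1 (insert('m')): buffer="mkmetyvgqlm" (len 11), cursors c1@1 c2@3 c3@11, authorship 1.2.......3
After op 2 (delete): buffer="ketyvgql" (len 8), cursors c1@0 c2@1 c3@8, authorship ........
After op 3 (delete): buffer="etyvgq" (len 6), cursors c1@0 c2@0 c3@6, authorship ......
After op 4 (insert('p')): buffer="ppetyvgqp" (len 9), cursors c1@2 c2@2 c3@9, authorship 12......3
After op 5 (insert('o')): buffer="ppooetyvgqpo" (len 12), cursors c1@4 c2@4 c3@12, authorship 1212......33
After op 6 (move_left): buffer="ppooetyvgqpo" (len 12), cursors c1@3 c2@3 c3@11, authorship 1212......33
Authorship (.=original, N=cursor N): 1 2 1 2 . . . . . . 3 3
Index 11: author = 3

Answer: cursor 3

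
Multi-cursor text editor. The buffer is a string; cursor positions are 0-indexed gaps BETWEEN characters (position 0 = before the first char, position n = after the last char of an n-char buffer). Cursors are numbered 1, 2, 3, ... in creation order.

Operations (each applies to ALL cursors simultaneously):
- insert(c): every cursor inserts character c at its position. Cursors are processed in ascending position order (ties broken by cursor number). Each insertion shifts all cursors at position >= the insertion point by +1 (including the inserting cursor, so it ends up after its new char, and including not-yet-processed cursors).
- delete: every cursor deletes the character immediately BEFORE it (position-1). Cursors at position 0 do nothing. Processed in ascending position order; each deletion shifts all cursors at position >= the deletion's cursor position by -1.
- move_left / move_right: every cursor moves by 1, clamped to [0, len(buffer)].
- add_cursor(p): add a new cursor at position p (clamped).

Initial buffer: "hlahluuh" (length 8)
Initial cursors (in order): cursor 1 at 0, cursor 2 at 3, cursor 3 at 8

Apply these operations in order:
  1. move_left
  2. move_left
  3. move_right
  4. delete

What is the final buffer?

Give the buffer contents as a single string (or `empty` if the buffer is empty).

Answer: ahluh

Derivation:
After op 1 (move_left): buffer="hlahluuh" (len 8), cursors c1@0 c2@2 c3@7, authorship ........
After op 2 (move_left): buffer="hlahluuh" (len 8), cursors c1@0 c2@1 c3@6, authorship ........
After op 3 (move_right): buffer="hlahluuh" (len 8), cursors c1@1 c2@2 c3@7, authorship ........
After op 4 (delete): buffer="ahluh" (len 5), cursors c1@0 c2@0 c3@4, authorship .....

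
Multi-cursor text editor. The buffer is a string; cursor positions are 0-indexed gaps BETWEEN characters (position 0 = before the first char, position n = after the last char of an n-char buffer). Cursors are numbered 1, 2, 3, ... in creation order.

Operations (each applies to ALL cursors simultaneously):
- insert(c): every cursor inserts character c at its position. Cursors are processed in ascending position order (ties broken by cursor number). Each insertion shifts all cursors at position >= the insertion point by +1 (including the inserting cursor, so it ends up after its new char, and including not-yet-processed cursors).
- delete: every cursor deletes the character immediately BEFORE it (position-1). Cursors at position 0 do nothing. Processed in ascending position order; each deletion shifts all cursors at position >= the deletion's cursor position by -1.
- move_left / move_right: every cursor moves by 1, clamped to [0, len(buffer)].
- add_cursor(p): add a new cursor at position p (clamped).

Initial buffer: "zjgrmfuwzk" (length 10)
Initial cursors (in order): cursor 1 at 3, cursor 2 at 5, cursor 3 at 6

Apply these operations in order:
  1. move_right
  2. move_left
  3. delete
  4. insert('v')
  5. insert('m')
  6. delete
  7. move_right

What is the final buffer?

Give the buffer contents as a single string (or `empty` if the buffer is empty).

After op 1 (move_right): buffer="zjgrmfuwzk" (len 10), cursors c1@4 c2@6 c3@7, authorship ..........
After op 2 (move_left): buffer="zjgrmfuwzk" (len 10), cursors c1@3 c2@5 c3@6, authorship ..........
After op 3 (delete): buffer="zjruwzk" (len 7), cursors c1@2 c2@3 c3@3, authorship .......
After op 4 (insert('v')): buffer="zjvrvvuwzk" (len 10), cursors c1@3 c2@6 c3@6, authorship ..1.23....
After op 5 (insert('m')): buffer="zjvmrvvmmuwzk" (len 13), cursors c1@4 c2@9 c3@9, authorship ..11.2323....
After op 6 (delete): buffer="zjvrvvuwzk" (len 10), cursors c1@3 c2@6 c3@6, authorship ..1.23....
After op 7 (move_right): buffer="zjvrvvuwzk" (len 10), cursors c1@4 c2@7 c3@7, authorship ..1.23....

Answer: zjvrvvuwzk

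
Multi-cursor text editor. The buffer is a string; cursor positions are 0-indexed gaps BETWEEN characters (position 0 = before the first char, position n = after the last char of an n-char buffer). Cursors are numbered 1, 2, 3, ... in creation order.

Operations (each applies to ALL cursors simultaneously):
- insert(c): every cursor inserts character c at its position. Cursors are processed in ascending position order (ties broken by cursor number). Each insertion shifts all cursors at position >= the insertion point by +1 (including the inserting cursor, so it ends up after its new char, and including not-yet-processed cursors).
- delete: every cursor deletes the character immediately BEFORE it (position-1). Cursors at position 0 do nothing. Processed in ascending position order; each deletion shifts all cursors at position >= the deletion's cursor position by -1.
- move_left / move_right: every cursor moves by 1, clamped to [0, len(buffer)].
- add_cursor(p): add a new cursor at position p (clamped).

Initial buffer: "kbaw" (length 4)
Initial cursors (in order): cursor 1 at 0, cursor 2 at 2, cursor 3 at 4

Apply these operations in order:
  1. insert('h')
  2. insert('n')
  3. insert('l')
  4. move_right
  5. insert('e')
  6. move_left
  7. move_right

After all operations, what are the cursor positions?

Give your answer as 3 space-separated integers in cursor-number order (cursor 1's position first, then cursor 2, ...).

Answer: 5 11 16

Derivation:
After op 1 (insert('h')): buffer="hkbhawh" (len 7), cursors c1@1 c2@4 c3@7, authorship 1..2..3
After op 2 (insert('n')): buffer="hnkbhnawhn" (len 10), cursors c1@2 c2@6 c3@10, authorship 11..22..33
After op 3 (insert('l')): buffer="hnlkbhnlawhnl" (len 13), cursors c1@3 c2@8 c3@13, authorship 111..222..333
After op 4 (move_right): buffer="hnlkbhnlawhnl" (len 13), cursors c1@4 c2@9 c3@13, authorship 111..222..333
After op 5 (insert('e')): buffer="hnlkebhnlaewhnle" (len 16), cursors c1@5 c2@11 c3@16, authorship 111.1.222.2.3333
After op 6 (move_left): buffer="hnlkebhnlaewhnle" (len 16), cursors c1@4 c2@10 c3@15, authorship 111.1.222.2.3333
After op 7 (move_right): buffer="hnlkebhnlaewhnle" (len 16), cursors c1@5 c2@11 c3@16, authorship 111.1.222.2.3333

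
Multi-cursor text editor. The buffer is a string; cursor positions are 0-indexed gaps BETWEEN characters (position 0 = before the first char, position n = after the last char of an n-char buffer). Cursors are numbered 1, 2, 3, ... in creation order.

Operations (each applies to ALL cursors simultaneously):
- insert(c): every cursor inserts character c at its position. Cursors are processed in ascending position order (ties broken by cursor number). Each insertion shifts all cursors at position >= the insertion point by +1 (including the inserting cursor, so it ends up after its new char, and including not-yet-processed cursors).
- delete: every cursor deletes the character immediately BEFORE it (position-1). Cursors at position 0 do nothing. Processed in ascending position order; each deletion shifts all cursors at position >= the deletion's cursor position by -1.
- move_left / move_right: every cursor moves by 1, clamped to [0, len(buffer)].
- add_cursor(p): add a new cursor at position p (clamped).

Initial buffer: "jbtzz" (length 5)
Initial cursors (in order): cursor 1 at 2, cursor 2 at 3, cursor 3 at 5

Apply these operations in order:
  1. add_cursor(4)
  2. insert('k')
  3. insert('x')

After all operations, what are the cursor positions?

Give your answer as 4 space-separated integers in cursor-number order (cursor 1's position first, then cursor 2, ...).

Answer: 4 7 13 10

Derivation:
After op 1 (add_cursor(4)): buffer="jbtzz" (len 5), cursors c1@2 c2@3 c4@4 c3@5, authorship .....
After op 2 (insert('k')): buffer="jbktkzkzk" (len 9), cursors c1@3 c2@5 c4@7 c3@9, authorship ..1.2.4.3
After op 3 (insert('x')): buffer="jbkxtkxzkxzkx" (len 13), cursors c1@4 c2@7 c4@10 c3@13, authorship ..11.22.44.33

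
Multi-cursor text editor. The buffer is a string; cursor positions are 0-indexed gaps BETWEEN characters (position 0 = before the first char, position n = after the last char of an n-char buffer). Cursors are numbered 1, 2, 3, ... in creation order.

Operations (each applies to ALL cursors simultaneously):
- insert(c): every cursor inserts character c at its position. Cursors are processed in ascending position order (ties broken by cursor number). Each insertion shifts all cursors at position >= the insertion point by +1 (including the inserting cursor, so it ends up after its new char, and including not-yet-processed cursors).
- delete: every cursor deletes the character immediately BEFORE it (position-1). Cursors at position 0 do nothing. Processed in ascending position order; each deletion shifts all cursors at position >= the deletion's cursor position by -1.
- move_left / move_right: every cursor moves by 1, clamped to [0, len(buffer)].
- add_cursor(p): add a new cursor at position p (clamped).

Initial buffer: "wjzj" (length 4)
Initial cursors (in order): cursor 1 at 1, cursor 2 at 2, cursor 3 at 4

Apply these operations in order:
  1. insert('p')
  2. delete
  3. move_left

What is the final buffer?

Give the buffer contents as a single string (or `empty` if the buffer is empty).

After op 1 (insert('p')): buffer="wpjpzjp" (len 7), cursors c1@2 c2@4 c3@7, authorship .1.2..3
After op 2 (delete): buffer="wjzj" (len 4), cursors c1@1 c2@2 c3@4, authorship ....
After op 3 (move_left): buffer="wjzj" (len 4), cursors c1@0 c2@1 c3@3, authorship ....

Answer: wjzj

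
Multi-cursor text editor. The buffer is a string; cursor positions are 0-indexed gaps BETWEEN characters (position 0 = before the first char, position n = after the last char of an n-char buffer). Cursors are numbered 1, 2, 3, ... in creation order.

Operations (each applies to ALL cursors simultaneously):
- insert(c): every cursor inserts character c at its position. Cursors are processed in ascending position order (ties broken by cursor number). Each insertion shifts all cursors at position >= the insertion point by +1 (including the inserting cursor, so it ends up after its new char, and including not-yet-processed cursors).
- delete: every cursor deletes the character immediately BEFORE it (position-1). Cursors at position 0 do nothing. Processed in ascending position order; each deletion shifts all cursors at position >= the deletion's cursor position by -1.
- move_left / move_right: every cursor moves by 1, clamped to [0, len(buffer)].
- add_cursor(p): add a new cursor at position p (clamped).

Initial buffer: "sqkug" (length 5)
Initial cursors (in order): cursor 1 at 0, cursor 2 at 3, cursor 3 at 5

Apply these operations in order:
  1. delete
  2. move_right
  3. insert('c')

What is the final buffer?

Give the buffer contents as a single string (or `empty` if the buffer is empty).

Answer: scqucc

Derivation:
After op 1 (delete): buffer="squ" (len 3), cursors c1@0 c2@2 c3@3, authorship ...
After op 2 (move_right): buffer="squ" (len 3), cursors c1@1 c2@3 c3@3, authorship ...
After op 3 (insert('c')): buffer="scqucc" (len 6), cursors c1@2 c2@6 c3@6, authorship .1..23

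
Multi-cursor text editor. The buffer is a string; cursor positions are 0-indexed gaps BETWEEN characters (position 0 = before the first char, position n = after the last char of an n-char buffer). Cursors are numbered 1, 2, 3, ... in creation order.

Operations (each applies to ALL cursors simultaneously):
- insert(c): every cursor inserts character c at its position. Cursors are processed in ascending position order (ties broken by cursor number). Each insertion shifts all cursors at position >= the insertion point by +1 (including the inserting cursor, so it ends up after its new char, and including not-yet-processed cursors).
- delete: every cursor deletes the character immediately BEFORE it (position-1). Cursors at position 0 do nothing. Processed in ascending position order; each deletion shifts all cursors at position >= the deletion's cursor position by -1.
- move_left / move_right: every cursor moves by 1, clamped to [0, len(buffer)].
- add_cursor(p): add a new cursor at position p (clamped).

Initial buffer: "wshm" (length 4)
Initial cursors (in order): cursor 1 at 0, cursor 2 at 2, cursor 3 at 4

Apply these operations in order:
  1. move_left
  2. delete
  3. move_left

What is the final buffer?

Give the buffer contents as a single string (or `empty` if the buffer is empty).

Answer: sm

Derivation:
After op 1 (move_left): buffer="wshm" (len 4), cursors c1@0 c2@1 c3@3, authorship ....
After op 2 (delete): buffer="sm" (len 2), cursors c1@0 c2@0 c3@1, authorship ..
After op 3 (move_left): buffer="sm" (len 2), cursors c1@0 c2@0 c3@0, authorship ..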